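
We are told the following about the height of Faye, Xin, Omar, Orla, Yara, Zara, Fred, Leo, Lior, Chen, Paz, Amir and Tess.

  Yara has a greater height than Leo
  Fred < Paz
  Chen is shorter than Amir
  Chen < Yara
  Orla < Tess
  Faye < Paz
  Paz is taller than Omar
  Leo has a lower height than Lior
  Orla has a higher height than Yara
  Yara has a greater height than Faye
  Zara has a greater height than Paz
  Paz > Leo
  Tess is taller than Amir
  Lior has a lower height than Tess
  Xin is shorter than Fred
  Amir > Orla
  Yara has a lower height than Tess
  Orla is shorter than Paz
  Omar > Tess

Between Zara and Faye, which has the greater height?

Zara

Chaining the given relations: Faye < Yara < Orla < Amir < Tess < Omar < Paz < Zara.
So Faye < Zara; Zara is the taller of the two.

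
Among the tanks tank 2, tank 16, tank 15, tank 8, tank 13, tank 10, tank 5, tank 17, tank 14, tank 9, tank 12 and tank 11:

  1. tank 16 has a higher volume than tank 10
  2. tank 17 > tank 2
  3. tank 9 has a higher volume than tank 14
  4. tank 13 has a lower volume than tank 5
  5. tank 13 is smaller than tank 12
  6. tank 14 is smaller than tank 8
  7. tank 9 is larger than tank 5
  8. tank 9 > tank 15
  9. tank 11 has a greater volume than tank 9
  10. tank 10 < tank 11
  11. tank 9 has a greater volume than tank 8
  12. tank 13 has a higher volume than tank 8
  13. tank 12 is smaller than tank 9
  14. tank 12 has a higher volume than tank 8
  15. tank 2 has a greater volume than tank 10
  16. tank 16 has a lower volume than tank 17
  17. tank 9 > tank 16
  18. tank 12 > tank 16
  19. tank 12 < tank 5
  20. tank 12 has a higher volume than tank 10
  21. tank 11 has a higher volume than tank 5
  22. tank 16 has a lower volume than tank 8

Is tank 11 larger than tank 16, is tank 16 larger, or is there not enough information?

The relevant relations are tank 16 < tank 8; tank 8 < tank 13; tank 13 < tank 12; tank 12 < tank 5; tank 5 < tank 11.
Chaining these gives tank 16 < tank 8 < tank 13 < tank 12 < tank 5 < tank 11.
So tank 11 is larger.

tank 11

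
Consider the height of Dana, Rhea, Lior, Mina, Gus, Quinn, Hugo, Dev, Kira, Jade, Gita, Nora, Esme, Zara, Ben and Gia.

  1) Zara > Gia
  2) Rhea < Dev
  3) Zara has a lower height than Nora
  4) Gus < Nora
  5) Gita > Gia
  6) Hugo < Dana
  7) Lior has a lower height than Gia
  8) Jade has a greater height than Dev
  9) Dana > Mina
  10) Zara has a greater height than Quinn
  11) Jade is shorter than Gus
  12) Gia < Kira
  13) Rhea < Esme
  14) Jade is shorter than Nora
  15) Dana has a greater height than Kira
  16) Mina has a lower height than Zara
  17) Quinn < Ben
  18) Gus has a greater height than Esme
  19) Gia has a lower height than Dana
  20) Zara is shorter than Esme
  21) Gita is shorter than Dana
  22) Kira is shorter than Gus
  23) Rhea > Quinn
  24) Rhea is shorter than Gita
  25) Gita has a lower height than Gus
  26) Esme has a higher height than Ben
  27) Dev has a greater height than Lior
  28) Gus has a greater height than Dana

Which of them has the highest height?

Lior is not greatest since Lior < Dev; Quinn is not greatest since Quinn < Ben; Rhea is not greatest since Rhea < Dev; Ben is not greatest since Ben < Esme; Gia is not greatest since Gia < Gita; Mina is not greatest since Mina < Zara; Hugo is not greatest since Hugo < Dana; Zara is not greatest since Zara < Esme; Dev is not greatest since Dev < Jade; Gita is not greatest since Gita < Gus; Esme is not greatest since Esme < Gus; Jade is not greatest since Jade < Gus; Kira is not greatest since Kira < Dana; Dana is not greatest since Dana < Gus; Gus is not greatest since Gus < Nora.
Only Nora has nothing above it, so Nora is the highest height.

Nora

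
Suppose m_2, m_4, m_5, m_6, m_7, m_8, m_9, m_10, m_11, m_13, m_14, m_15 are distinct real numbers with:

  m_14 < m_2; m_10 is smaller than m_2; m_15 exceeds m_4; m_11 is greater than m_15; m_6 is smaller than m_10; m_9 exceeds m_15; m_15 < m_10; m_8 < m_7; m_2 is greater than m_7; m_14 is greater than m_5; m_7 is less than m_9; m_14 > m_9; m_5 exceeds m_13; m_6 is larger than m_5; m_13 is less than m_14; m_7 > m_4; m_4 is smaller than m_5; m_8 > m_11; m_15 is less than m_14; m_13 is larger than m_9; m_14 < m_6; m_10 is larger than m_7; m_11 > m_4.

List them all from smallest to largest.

The consecutive links are each given: m_4 < m_15; m_15 < m_11; m_11 < m_8; m_8 < m_7; m_7 < m_9; m_9 < m_13; m_13 < m_5; m_5 < m_14; m_14 < m_6; m_6 < m_10; m_10 < m_2.

m_4 < m_15 < m_11 < m_8 < m_7 < m_9 < m_13 < m_5 < m_14 < m_6 < m_10 < m_2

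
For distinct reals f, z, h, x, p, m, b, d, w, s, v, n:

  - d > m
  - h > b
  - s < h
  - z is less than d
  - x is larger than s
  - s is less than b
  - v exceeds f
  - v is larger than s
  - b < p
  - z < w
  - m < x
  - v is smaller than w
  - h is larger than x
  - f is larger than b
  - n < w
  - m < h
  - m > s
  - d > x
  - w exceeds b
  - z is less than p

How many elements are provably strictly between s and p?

Chaining upward from s reaches: m, b, x, f, v, d, w, h.
Chaining downward from p reaches: z, b.
Strictly between s and p are those in both lists: b — 1 element.

1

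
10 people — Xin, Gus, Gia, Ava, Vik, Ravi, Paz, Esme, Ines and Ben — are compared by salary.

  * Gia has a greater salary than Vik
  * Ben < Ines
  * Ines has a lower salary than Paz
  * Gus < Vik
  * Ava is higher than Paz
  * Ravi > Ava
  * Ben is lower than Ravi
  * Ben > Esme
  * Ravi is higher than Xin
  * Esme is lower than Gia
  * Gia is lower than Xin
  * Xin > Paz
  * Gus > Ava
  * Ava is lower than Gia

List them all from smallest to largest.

Esme < Ben < Ines < Paz < Ava < Gus < Vik < Gia < Xin < Ravi

The consecutive links are each given: Esme < Ben; Ben < Ines; Ines < Paz; Paz < Ava; Ava < Gus; Gus < Vik; Vik < Gia; Gia < Xin; Xin < Ravi.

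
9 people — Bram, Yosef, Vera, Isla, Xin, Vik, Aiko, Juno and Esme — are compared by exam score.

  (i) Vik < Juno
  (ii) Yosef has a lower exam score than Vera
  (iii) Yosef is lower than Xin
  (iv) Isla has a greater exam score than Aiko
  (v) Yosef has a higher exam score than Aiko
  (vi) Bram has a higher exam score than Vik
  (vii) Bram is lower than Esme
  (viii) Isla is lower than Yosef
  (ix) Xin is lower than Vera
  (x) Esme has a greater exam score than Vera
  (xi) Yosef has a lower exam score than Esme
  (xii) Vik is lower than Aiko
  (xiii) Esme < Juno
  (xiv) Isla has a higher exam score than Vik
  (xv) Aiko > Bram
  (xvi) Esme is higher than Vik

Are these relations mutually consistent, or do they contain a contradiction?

The single ordering Vik < Bram < Aiko < Isla < Yosef < Xin < Vera < Esme < Juno satisfies every listed relation, so no contradiction arises.

consistent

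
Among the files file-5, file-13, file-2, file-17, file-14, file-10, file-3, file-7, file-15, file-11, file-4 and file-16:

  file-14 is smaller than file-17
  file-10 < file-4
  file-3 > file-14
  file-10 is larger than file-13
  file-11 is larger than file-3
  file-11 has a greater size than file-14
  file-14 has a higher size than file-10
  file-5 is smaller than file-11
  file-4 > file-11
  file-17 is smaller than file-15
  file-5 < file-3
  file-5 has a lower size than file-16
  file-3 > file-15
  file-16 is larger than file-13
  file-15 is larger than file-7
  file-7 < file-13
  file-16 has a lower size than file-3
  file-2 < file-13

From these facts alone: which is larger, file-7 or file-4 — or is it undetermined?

Link the given pairs in sequence: file-7 < file-13; file-13 < file-10; file-10 < file-14; file-14 < file-17; file-17 < file-15; file-15 < file-3; file-3 < file-11; file-11 < file-4.
Chaining these gives file-7 < file-13 < file-10 < file-14 < file-17 < file-15 < file-3 < file-11 < file-4.
So file-4 is larger.

file-4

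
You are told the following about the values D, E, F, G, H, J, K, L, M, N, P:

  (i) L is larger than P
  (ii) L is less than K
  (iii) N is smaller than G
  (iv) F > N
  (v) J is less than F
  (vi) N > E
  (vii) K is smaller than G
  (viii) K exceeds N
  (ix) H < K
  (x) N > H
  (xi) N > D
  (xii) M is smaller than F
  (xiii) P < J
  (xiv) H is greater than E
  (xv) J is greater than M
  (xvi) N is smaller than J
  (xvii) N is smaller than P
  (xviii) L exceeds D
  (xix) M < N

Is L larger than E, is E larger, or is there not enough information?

E < H < N < P < L, by transitivity through H, N, P.
So L is larger.

L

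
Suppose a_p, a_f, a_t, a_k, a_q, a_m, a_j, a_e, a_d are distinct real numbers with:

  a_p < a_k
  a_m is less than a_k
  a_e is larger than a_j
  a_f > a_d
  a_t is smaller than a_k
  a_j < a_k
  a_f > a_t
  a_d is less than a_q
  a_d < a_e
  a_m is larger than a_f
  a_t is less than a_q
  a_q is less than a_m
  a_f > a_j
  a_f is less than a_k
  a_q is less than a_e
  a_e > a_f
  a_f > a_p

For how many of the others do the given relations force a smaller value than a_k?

7

From a_k the given relations immediately reach a_t, a_p, a_j, a_f, a_m.
From those, a_d, a_q — 7 in total.
No other element is forced below a_k by the given relations, so the count is 7.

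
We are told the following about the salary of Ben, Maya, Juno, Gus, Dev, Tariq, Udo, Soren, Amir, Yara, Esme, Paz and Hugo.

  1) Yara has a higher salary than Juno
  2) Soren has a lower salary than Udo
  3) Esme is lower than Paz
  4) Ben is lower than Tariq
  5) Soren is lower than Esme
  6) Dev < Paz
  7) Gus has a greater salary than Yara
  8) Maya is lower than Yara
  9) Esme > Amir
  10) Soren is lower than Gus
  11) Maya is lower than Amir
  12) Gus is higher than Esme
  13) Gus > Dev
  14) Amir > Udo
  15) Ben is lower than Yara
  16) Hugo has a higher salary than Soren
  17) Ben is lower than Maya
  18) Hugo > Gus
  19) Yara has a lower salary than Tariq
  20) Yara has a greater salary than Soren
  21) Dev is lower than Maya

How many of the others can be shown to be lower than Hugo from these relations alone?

10

The elements the relations force below Hugo are Juno, Dev, Soren, Ben, Udo, Maya, Amir, Esme, Yara, Gus — no chain reaches any other.
That is 10.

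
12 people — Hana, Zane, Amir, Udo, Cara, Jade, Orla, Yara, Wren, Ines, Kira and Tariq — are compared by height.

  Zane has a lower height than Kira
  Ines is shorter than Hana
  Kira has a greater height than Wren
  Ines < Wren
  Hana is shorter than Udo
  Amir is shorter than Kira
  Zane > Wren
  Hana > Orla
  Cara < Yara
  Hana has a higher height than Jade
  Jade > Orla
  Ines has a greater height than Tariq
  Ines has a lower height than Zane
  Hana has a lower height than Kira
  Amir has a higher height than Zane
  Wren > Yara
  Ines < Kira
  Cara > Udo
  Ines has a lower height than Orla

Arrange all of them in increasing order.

Tariq < Ines < Orla < Jade < Hana < Udo < Cara < Yara < Wren < Zane < Amir < Kira

The consecutive links are each given: Tariq < Ines; Ines < Orla; Orla < Jade; Jade < Hana; Hana < Udo; Udo < Cara; Cara < Yara; Yara < Wren; Wren < Zane; Zane < Amir; Amir < Kira.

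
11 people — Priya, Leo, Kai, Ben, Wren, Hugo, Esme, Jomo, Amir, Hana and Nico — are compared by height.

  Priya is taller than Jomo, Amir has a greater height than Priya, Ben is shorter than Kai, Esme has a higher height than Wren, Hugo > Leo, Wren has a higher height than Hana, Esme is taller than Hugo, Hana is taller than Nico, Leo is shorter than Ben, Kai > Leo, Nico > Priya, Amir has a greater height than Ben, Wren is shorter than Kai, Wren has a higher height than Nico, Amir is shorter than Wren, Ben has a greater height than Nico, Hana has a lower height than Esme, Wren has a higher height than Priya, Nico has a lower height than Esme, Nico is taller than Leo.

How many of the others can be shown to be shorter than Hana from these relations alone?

4

Directly below Hana: Nico.
One step further: Leo, Priya (3 so far).
One step further: Jomo (4 so far).
No other element is forced below Hana by the given relations, so the count is 4.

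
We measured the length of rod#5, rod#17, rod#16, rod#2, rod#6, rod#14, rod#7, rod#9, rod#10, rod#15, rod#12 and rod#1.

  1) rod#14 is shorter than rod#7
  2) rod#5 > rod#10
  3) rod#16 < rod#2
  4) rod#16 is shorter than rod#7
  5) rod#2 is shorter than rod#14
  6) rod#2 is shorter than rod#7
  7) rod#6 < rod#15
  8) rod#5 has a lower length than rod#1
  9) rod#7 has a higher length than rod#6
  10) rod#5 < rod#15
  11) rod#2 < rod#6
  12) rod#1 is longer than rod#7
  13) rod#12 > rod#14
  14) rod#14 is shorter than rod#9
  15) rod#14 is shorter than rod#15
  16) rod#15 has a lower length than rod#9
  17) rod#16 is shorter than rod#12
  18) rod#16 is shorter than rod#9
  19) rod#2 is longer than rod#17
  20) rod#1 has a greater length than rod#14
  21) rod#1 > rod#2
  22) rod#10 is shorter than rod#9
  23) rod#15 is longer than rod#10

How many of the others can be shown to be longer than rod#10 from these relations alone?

From rod#10 the given relations immediately reach rod#5, rod#15, rod#9.
From those, rod#1 — 4 in total.
Nothing else is reachable above rod#10; 4 in all.

4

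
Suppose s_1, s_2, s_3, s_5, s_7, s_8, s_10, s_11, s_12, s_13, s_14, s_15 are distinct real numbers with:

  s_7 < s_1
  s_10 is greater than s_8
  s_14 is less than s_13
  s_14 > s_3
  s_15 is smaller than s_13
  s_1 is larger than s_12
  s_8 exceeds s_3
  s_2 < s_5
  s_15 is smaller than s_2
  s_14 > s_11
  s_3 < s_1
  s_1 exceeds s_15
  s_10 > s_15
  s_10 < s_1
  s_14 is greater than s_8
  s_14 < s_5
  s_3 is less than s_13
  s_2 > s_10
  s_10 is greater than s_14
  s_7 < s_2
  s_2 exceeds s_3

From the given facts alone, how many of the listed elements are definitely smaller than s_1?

From s_1 the given relations immediately reach s_7, s_3, s_15, s_12, s_10.
From those, s_8, s_14 — 7 in total.
From those, s_11 — 8 in total.
Nothing else is reachable below s_1; 8 in all.

8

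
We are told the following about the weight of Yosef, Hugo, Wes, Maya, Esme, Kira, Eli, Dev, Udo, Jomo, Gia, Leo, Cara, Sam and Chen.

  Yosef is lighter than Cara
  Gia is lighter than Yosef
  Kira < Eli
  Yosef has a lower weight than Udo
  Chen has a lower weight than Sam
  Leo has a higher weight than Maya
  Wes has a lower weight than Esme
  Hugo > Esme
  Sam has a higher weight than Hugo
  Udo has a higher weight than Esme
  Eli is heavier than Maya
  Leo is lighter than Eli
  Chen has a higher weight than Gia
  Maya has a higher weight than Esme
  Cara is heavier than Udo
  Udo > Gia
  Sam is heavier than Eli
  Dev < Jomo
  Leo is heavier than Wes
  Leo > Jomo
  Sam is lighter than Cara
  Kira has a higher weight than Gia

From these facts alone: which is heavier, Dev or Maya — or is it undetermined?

Following every chain through Dev: above Dev we get Jomo, Leo, Eli, Sam, Cara.
Maya is not reached, and no chain runs the other way from Maya to Dev.
So the given relations leave the order of Dev and Maya undetermined.

undetermined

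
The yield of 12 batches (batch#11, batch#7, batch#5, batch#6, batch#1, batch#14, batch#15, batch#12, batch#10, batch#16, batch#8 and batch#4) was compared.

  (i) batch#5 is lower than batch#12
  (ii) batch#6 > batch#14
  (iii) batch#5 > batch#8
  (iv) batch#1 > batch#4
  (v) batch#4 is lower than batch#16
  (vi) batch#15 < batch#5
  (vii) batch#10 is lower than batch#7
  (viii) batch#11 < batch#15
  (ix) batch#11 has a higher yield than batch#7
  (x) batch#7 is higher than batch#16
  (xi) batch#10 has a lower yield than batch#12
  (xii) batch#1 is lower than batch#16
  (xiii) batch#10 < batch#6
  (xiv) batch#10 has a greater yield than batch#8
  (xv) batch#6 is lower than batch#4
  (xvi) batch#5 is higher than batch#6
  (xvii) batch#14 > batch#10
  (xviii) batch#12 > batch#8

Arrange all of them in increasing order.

Each adjacent pair is fixed by a given relation: batch#8 < batch#10; batch#10 < batch#14; batch#14 < batch#6; batch#6 < batch#4; batch#4 < batch#1; batch#1 < batch#16; batch#16 < batch#7; batch#7 < batch#11; batch#11 < batch#15; batch#15 < batch#5; batch#5 < batch#12. Chaining them end to end gives the full order.

batch#8 < batch#10 < batch#14 < batch#6 < batch#4 < batch#1 < batch#16 < batch#7 < batch#11 < batch#15 < batch#5 < batch#12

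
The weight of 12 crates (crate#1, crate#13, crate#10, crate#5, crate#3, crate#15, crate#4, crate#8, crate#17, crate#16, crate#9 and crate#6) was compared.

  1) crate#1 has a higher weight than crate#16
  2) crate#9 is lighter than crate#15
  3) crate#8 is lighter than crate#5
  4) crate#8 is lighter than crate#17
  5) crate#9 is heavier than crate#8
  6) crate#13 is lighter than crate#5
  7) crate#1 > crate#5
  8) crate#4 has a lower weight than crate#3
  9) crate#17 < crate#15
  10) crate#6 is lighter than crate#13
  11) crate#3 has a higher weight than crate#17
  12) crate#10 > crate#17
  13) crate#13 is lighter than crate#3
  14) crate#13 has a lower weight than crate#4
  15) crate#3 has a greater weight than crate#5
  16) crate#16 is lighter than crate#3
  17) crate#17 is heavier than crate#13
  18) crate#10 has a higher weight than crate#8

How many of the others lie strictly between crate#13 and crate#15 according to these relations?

The relations place crate#13 below crate#15. An element lies strictly between them when it is forced above crate#13 and also forced below crate#15.
Above crate#13: {crate#17, crate#5, crate#10, crate#4, crate#1, crate#3}. Below crate#15: {crate#6, crate#8, crate#9, crate#17}.
Intersection: {crate#17} — 1.

1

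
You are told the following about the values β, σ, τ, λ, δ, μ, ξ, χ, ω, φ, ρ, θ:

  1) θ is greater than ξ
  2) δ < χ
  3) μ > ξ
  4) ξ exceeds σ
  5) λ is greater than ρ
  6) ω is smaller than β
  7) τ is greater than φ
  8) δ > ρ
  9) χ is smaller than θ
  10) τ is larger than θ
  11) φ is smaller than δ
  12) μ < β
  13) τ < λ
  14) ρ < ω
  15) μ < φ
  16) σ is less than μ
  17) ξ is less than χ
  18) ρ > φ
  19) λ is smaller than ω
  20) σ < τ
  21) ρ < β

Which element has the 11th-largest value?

ξ

Chaining the given pairs: σ < ξ < μ < φ < ρ < δ < χ < θ < τ < λ < ω < β.
Counting 11 from the largest end gives ξ.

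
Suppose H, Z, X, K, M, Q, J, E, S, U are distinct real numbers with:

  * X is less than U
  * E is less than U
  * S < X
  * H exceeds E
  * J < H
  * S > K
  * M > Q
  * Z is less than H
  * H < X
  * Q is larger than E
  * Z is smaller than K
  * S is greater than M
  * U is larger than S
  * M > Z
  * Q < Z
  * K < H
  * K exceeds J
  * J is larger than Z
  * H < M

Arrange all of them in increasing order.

Nothing is placed below E, so it is least; from there E < Q; Q < Z; Z < J; J < K; K < H; H < M; M < S; S < X; X < U, each given directly.

E < Q < Z < J < K < H < M < S < X < U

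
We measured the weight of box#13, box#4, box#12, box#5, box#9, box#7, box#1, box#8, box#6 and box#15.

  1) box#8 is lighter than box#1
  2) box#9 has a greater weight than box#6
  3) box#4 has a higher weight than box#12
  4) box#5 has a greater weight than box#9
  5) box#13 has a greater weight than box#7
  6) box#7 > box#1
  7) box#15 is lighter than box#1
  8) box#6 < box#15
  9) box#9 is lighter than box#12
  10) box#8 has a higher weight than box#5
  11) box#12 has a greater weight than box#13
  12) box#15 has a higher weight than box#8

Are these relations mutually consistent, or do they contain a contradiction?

The single ordering box#6 < box#9 < box#5 < box#8 < box#15 < box#1 < box#7 < box#13 < box#12 < box#4 satisfies every listed relation, so no contradiction arises.

consistent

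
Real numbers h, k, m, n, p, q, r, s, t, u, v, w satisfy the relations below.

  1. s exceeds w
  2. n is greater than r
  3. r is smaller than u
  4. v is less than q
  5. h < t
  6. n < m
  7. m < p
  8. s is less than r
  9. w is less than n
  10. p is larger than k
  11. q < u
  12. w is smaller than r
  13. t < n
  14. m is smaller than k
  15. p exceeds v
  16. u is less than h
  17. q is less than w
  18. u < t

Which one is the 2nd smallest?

q

Piecing the relations together gives one ordering: v < q < w < s < r < u < h < t < n < m < k < p.
Counting 2 from the smallest end gives q.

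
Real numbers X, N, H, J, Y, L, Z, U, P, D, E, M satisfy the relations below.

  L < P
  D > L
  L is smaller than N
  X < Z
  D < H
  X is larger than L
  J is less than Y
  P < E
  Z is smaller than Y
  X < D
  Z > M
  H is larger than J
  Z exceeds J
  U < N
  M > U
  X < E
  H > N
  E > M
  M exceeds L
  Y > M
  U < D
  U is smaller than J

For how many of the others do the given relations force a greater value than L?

9

Directly above L: N, X, D, M, P.
One step further: Z, H, E, Y (9 so far).
No other element is forced above L by the given relations, so the count is 9.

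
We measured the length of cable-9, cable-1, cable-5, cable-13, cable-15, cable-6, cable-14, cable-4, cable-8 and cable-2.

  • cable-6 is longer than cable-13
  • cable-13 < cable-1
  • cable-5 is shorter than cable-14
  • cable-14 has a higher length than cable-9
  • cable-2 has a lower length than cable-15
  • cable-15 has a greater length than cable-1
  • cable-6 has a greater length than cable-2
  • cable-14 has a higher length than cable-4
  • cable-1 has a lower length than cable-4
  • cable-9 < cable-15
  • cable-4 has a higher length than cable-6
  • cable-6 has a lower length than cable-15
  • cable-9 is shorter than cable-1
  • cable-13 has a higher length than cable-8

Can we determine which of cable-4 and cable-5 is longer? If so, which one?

undetermined

Following every chain through cable-4: above cable-4 we get cable-14; below cable-4 we get cable-9, cable-8, cable-13, cable-2, cable-6, cable-1.
cable-5 is not reached, and no chain runs the other way from cable-5 to cable-4.
So the given relations leave the order of cable-4 and cable-5 undetermined.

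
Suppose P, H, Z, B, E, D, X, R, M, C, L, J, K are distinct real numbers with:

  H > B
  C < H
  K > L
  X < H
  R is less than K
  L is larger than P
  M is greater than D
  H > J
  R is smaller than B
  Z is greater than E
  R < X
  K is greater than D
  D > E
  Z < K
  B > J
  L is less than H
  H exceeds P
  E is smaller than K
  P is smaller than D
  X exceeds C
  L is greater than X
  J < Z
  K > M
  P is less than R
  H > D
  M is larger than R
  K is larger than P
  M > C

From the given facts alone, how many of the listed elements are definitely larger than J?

4

From J the given relations immediately reach B, Z, H.
From those, K — 4 in total.
No other element is forced above J by the given relations, so the count is 4.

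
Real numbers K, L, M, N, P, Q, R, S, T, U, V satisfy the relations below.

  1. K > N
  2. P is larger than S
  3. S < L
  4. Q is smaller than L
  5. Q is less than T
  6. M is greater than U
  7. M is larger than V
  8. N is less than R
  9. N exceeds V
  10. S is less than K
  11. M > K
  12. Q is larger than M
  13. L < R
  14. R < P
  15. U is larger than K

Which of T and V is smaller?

Chaining the given relations: V < N < K < U < M < Q < T.
So V < T; V is the smaller of the two.

V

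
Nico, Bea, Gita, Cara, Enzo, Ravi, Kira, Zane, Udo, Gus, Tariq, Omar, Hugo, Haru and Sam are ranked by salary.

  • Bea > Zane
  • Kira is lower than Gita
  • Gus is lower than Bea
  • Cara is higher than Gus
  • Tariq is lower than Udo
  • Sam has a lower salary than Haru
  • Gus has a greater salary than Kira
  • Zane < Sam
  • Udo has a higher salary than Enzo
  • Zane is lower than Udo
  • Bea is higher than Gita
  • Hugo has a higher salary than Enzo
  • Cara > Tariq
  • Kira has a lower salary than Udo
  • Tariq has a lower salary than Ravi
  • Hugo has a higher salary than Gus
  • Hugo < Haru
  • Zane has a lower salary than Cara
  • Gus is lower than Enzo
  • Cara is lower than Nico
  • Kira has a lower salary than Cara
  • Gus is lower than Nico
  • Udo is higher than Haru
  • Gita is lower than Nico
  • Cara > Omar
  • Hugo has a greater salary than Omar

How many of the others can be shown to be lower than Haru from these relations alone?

Directly below Haru: Hugo, Sam.
One step further: Zane, Omar, Gus, Enzo (6 so far).
One step further: Kira (7 so far).
Nothing else is reachable below Haru; 7 in all.

7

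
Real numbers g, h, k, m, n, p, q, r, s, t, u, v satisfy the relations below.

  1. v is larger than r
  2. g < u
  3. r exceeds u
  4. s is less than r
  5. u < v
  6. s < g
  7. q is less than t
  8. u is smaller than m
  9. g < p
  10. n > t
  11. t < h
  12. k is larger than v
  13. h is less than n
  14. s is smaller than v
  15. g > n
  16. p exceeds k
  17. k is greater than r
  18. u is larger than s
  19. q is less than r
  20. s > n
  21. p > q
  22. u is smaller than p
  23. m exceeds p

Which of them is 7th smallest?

u

Piecing the relations together gives one ordering: q < t < h < n < s < g < u < r < v < k < p < m.
Counting 7 from the smallest end gives u.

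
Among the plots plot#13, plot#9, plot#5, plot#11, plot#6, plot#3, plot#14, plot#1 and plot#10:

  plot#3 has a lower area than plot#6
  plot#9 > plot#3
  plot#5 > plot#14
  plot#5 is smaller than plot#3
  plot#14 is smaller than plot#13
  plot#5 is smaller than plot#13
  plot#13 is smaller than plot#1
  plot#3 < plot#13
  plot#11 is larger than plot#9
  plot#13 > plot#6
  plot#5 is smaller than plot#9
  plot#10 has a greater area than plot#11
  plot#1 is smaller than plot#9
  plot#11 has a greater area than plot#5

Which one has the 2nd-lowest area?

The consecutive relations fix a unique order: plot#14 < plot#5 < plot#3 < plot#6 < plot#13 < plot#1 < plot#9 < plot#11 < plot#10.
Counting 2 from the smallest end gives plot#5.

plot#5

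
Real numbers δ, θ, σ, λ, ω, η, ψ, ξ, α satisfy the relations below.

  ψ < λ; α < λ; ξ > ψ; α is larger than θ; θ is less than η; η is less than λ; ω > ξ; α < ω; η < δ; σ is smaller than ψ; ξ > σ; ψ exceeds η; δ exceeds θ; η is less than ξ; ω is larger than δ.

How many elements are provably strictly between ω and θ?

5

Chaining upward from θ reaches: η, δ, α, ψ, ξ, λ.
Chaining downward from ω reaches: σ, η, δ, α, ψ, ξ.
Strictly between θ and ω are those in both lists: η, δ, α, ψ, ξ — 5 elements.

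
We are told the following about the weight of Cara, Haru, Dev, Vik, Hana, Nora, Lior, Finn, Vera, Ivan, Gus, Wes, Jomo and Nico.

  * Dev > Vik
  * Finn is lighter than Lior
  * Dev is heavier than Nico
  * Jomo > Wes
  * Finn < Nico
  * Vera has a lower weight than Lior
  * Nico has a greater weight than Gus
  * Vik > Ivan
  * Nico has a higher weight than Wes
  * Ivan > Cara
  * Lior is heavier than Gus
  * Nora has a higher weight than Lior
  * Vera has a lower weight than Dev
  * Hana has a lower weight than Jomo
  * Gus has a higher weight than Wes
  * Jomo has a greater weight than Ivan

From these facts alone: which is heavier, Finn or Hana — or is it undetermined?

Following every chain through Finn: above Finn we get Lior, Nora, Nico, Dev.
Hana is not reached, and no chain runs the other way from Hana to Finn.
So the given relations leave the order of Finn and Hana undetermined.

undetermined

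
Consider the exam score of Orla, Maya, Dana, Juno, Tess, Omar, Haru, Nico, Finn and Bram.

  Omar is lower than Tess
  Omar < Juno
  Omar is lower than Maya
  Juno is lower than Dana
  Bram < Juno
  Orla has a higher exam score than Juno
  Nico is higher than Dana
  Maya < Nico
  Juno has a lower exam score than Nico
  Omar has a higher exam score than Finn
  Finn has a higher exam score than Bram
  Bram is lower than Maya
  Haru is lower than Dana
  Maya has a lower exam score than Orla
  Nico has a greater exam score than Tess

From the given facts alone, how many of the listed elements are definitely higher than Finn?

7

Directly above Finn: Omar.
One step further: Juno, Tess, Maya (4 so far).
One step further: Dana, Nico, Orla (7 so far).
No other element is forced above Finn by the given relations, so the count is 7.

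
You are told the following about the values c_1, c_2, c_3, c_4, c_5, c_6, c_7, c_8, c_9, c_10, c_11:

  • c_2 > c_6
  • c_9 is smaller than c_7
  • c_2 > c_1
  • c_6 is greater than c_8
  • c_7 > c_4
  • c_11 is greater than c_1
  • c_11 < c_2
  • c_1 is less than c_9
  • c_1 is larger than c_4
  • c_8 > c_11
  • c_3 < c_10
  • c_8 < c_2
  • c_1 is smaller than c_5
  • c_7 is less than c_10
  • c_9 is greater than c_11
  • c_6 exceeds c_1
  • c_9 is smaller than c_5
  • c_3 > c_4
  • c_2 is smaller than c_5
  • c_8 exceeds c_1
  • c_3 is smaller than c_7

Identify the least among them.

Chaining upward from c_4: directly above it, c_1, c_3, c_7; then c_11, c_9, c_8, c_6, c_2, c_10, c_5.
That covers every other element, and nothing is given below c_4, so c_4 is the least.

c_4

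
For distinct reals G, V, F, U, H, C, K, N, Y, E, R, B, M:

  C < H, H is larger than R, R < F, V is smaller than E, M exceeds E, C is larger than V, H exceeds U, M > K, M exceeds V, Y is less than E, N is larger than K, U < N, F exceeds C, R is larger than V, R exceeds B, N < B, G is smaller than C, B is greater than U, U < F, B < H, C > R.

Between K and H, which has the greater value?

H

Following the relations from K: K < N < B < R < C < H.
So K < H; H is the larger of the two.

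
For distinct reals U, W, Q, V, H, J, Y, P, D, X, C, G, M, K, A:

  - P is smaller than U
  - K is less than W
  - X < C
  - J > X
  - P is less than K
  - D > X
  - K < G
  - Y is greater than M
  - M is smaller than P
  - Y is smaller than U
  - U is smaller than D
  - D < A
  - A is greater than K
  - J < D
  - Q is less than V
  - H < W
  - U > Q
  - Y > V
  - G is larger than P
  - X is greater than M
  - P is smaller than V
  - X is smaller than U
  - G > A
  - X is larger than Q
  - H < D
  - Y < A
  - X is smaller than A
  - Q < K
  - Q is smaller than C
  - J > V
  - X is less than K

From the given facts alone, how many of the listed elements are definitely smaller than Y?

4

From Y the given relations immediately reach M, V.
From those, Q, P — 4 in total.
No other element is forced below Y by the given relations, so the count is 4.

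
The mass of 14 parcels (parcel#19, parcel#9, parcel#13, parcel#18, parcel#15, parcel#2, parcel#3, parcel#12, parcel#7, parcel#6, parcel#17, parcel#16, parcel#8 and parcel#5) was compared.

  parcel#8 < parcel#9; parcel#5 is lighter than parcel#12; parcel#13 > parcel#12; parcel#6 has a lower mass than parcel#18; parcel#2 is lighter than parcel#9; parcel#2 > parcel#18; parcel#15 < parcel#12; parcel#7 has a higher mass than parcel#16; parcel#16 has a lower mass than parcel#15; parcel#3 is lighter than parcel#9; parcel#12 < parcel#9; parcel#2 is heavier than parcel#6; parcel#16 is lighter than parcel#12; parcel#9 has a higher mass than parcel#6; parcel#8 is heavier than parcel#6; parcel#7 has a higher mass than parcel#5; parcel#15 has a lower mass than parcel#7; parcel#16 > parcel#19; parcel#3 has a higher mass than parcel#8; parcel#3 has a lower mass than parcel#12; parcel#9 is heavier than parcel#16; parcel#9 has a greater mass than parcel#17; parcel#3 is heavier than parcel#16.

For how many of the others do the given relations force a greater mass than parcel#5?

4

The elements the relations force above parcel#5 are parcel#12, parcel#7, parcel#9, parcel#13 — no chain reaches any other.
That is 4.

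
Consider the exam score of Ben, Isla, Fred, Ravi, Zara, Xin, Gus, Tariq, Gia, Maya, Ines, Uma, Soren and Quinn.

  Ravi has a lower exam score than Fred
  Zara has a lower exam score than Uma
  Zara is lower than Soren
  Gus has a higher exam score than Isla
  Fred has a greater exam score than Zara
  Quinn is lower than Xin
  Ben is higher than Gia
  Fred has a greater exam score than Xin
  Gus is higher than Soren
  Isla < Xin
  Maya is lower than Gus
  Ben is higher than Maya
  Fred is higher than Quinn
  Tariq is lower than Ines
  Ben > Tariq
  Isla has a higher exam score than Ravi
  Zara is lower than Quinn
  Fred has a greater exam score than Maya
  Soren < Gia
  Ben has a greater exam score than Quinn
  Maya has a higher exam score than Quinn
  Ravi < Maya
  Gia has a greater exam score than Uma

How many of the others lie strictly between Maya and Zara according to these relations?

1

Chaining upward from Zara reaches: Quinn, Uma, Soren, Xin, Gia, Fred, Gus, Ben.
Chaining downward from Maya reaches: Quinn, Ravi.
Strictly between Zara and Maya are those in both lists: Quinn — 1 element.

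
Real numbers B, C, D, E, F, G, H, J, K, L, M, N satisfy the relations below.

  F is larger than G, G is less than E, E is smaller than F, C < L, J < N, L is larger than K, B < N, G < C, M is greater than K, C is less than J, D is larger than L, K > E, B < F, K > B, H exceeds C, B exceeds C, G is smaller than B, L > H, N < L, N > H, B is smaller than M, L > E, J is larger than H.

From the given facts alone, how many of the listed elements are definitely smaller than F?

4

The elements the relations force below F are G, C, E, B — no chain reaches any other.
That is 4.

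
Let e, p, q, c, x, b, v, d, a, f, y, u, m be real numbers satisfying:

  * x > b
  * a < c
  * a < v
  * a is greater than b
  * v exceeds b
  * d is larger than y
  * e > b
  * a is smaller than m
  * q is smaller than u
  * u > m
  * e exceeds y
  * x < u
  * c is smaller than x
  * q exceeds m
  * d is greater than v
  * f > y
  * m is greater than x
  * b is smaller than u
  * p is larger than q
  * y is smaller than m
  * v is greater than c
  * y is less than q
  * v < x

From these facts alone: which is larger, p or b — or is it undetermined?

b < a and a < c give b < c.
Then c < v extends the chain to v.
With v < x: b < a < c < v < x.
With x < m: b < a < c < v < x < m.
Then m < q extends the chain to q.
With q < p: b < a < c < v < x < m < q < p.
So p is larger.

p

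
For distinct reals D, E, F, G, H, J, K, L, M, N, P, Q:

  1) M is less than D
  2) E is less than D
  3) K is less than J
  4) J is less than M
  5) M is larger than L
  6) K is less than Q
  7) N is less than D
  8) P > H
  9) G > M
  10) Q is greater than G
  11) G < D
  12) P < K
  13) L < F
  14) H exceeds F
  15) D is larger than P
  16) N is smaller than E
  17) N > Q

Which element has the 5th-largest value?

The consecutive relations fix a unique order: L < F < H < P < K < J < M < G < Q < N < E < D.
Counting 5 from the largest end gives G.

G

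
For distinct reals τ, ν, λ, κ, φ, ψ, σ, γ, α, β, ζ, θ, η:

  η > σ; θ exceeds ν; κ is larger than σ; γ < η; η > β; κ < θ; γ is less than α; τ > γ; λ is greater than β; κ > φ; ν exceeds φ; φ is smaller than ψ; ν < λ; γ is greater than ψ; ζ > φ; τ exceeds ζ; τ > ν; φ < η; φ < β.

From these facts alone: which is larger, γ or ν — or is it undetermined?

Following every chain through ν: above ν we get τ, θ, λ; below ν we get φ.
γ is not reached, and no chain runs the other way from γ to ν.
So the given relations leave the order of ν and γ undetermined.

undetermined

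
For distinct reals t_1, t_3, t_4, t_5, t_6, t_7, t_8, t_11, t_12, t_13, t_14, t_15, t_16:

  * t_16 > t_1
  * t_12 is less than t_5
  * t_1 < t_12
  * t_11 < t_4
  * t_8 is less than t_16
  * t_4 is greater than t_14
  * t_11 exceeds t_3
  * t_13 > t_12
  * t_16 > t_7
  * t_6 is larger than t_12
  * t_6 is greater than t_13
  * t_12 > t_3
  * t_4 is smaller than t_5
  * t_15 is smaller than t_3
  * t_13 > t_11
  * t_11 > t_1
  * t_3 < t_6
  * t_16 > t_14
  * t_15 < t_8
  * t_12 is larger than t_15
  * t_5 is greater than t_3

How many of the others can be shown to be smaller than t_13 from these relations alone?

From t_13 the given relations immediately reach t_11, t_12.
From those, t_15, t_3, t_1 — 5 in total.
No other element is forced below t_13 by the given relations, so the count is 5.

5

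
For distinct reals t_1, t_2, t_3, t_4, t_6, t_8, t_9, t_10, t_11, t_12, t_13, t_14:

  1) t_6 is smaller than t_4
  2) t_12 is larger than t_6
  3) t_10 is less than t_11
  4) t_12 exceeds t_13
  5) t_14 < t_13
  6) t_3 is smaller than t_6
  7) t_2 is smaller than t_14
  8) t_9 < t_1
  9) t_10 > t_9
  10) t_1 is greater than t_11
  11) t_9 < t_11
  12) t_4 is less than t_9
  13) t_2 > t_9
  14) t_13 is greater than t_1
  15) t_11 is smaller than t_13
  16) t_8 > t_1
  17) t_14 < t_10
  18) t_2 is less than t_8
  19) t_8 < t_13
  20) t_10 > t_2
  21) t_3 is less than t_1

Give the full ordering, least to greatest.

The consecutive links are each given: t_3 < t_6; t_6 < t_4; t_4 < t_9; t_9 < t_2; t_2 < t_14; t_14 < t_10; t_10 < t_11; t_11 < t_1; t_1 < t_8; t_8 < t_13; t_13 < t_12.

t_3 < t_6 < t_4 < t_9 < t_2 < t_14 < t_10 < t_11 < t_1 < t_8 < t_13 < t_12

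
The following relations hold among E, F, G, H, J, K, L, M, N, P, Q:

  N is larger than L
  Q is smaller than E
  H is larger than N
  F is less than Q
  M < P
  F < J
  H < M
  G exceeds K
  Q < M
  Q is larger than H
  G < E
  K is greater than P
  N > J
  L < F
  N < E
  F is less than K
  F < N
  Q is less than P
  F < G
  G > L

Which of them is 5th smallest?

Chaining the given pairs: L < F < J < N < H < Q < M < P < K < G < E.
The 5th smallest is H.

H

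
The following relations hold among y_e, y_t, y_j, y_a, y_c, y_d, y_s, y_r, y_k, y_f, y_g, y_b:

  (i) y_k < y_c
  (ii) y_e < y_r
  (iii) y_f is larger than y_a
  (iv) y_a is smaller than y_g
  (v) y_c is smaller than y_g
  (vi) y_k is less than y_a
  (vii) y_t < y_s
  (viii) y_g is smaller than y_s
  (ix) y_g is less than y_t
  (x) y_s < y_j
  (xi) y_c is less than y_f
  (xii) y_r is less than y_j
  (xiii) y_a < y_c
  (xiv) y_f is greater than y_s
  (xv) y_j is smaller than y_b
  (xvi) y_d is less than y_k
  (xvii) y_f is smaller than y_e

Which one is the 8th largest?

y_g

The consecutive relations fix a unique order: y_d < y_k < y_a < y_c < y_g < y_t < y_s < y_f < y_e < y_r < y_j < y_b.
Counting 8 from the largest end gives y_g.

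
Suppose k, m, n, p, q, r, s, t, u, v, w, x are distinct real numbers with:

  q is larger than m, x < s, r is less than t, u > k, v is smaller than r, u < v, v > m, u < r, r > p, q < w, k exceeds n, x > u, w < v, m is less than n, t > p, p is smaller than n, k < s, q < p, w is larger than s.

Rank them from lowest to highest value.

m < q < p < n < k < u < x < s < w < v < r < t

Each adjacent pair is fixed by a given relation: m < q; q < p; p < n; n < k; k < u; u < x; x < s; s < w; w < v; v < r; r < t. Chaining them end to end gives the full order.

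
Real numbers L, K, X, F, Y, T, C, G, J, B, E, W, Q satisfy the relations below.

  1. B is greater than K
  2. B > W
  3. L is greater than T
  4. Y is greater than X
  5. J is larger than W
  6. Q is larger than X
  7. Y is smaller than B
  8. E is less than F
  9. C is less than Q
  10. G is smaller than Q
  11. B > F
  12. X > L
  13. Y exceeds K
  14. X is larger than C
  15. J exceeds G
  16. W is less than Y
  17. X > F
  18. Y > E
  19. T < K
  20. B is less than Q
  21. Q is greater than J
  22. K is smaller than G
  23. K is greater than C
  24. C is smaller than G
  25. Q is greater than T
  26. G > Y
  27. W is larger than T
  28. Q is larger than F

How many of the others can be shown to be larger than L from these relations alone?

6

From L the given relations immediately reach X.
From those, Y, Q — 3 in total.
From those, B, G — 5 in total.
From those, J — 6 in total.
No other element is forced above L by the given relations, so the count is 6.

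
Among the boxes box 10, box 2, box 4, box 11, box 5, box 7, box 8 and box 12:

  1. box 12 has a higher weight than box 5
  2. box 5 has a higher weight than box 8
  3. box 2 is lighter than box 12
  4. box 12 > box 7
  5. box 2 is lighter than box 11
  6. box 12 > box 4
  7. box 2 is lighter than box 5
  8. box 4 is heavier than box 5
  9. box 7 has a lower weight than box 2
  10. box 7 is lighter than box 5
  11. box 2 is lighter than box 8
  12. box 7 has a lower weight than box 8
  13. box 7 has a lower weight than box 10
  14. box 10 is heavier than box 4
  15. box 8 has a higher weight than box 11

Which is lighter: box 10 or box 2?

The relevant relations are box 2 < box 11; box 11 < box 8; box 8 < box 5; box 5 < box 4; box 4 < box 10.
Chaining these gives box 2 < box 11 < box 8 < box 5 < box 4 < box 10.
So box 2 < box 10; box 2 is the lighter of the two.

box 2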